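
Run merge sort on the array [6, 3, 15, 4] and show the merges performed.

Divide and conquer:
  Merge [6] + [3] -> [3, 6]
  Merge [15] + [4] -> [4, 15]
  Merge [3, 6] + [4, 15] -> [3, 4, 6, 15]


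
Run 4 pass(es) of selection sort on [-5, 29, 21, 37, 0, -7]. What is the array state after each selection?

Pass 1: Select minimum -7 at index 5, swap -> [-7, 29, 21, 37, 0, -5]
Pass 2: Select minimum -5 at index 5, swap -> [-7, -5, 21, 37, 0, 29]
Pass 3: Select minimum 0 at index 4, swap -> [-7, -5, 0, 37, 21, 29]
Pass 4: Select minimum 21 at index 4, swap -> [-7, -5, 0, 21, 37, 29]


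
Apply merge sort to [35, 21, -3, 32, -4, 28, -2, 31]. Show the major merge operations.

Divide and conquer:
  Merge [35] + [21] -> [21, 35]
  Merge [-3] + [32] -> [-3, 32]
  Merge [21, 35] + [-3, 32] -> [-3, 21, 32, 35]
  Merge [-4] + [28] -> [-4, 28]
  Merge [-2] + [31] -> [-2, 31]
  Merge [-4, 28] + [-2, 31] -> [-4, -2, 28, 31]
  Merge [-3, 21, 32, 35] + [-4, -2, 28, 31] -> [-4, -3, -2, 21, 28, 31, 32, 35]


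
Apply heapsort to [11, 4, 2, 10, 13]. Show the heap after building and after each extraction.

Build heap: [13, 11, 2, 10, 4]
Extract 13: [11, 10, 2, 4, 13]
Extract 11: [10, 4, 2, 11, 13]
Extract 10: [4, 2, 10, 11, 13]
Extract 4: [2, 4, 10, 11, 13]


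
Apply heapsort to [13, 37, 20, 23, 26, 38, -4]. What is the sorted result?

Build heap: [38, 37, 20, 23, 26, 13, -4]
Extract 38: [37, 26, 20, 23, -4, 13, 38]
Extract 37: [26, 23, 20, 13, -4, 37, 38]
Extract 26: [23, 13, 20, -4, 26, 37, 38]
Extract 23: [20, 13, -4, 23, 26, 37, 38]
Extract 20: [13, -4, 20, 23, 26, 37, 38]
Extract 13: [-4, 13, 20, 23, 26, 37, 38]


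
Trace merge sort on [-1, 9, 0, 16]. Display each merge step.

Divide and conquer:
  Merge [-1] + [9] -> [-1, 9]
  Merge [0] + [16] -> [0, 16]
  Merge [-1, 9] + [0, 16] -> [-1, 0, 9, 16]


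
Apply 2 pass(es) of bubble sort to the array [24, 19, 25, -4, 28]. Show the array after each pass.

After pass 1: [19, 24, -4, 25, 28] (2 swaps)
After pass 2: [19, -4, 24, 25, 28] (1 swaps)
Total swaps: 3


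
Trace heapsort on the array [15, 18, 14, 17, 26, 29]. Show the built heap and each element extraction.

Build heap: [29, 26, 15, 17, 18, 14]
Extract 29: [26, 18, 15, 17, 14, 29]
Extract 26: [18, 17, 15, 14, 26, 29]
Extract 18: [17, 14, 15, 18, 26, 29]
Extract 17: [15, 14, 17, 18, 26, 29]
Extract 15: [14, 15, 17, 18, 26, 29]


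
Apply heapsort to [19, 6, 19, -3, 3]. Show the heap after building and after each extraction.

Build heap: [19, 6, 19, -3, 3]
Extract 19: [19, 6, 3, -3, 19]
Extract 19: [6, -3, 3, 19, 19]
Extract 6: [3, -3, 6, 19, 19]
Extract 3: [-3, 3, 6, 19, 19]


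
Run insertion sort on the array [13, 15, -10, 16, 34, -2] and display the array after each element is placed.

First element 13 is already 'sorted'
Insert 15: shifted 0 elements -> [13, 15, -10, 16, 34, -2]
Insert -10: shifted 2 elements -> [-10, 13, 15, 16, 34, -2]
Insert 16: shifted 0 elements -> [-10, 13, 15, 16, 34, -2]
Insert 34: shifted 0 elements -> [-10, 13, 15, 16, 34, -2]
Insert -2: shifted 4 elements -> [-10, -2, 13, 15, 16, 34]


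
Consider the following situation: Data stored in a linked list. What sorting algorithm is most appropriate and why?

Best choice: Merge sort
Reason: Merge sort doesn't require random access; can be done in O(1) extra space for linked lists


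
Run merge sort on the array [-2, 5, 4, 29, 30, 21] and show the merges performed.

Divide and conquer:
  Merge [5] + [4] -> [4, 5]
  Merge [-2] + [4, 5] -> [-2, 4, 5]
  Merge [30] + [21] -> [21, 30]
  Merge [29] + [21, 30] -> [21, 29, 30]
  Merge [-2, 4, 5] + [21, 29, 30] -> [-2, 4, 5, 21, 29, 30]


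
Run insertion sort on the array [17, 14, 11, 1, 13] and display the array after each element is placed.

First element 17 is already 'sorted'
Insert 14: shifted 1 elements -> [14, 17, 11, 1, 13]
Insert 11: shifted 2 elements -> [11, 14, 17, 1, 13]
Insert 1: shifted 3 elements -> [1, 11, 14, 17, 13]
Insert 13: shifted 2 elements -> [1, 11, 13, 14, 17]


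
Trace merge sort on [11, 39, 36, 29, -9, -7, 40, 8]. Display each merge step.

Divide and conquer:
  Merge [11] + [39] -> [11, 39]
  Merge [36] + [29] -> [29, 36]
  Merge [11, 39] + [29, 36] -> [11, 29, 36, 39]
  Merge [-9] + [-7] -> [-9, -7]
  Merge [40] + [8] -> [8, 40]
  Merge [-9, -7] + [8, 40] -> [-9, -7, 8, 40]
  Merge [11, 29, 36, 39] + [-9, -7, 8, 40] -> [-9, -7, 8, 11, 29, 36, 39, 40]


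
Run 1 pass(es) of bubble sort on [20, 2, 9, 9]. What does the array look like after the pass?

After pass 1: [2, 9, 9, 20] (3 swaps)
Total swaps: 3


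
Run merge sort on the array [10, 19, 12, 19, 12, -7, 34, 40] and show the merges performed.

Divide and conquer:
  Merge [10] + [19] -> [10, 19]
  Merge [12] + [19] -> [12, 19]
  Merge [10, 19] + [12, 19] -> [10, 12, 19, 19]
  Merge [12] + [-7] -> [-7, 12]
  Merge [34] + [40] -> [34, 40]
  Merge [-7, 12] + [34, 40] -> [-7, 12, 34, 40]
  Merge [10, 12, 19, 19] + [-7, 12, 34, 40] -> [-7, 10, 12, 12, 19, 19, 34, 40]


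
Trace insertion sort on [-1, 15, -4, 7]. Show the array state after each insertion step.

First element -1 is already 'sorted'
Insert 15: shifted 0 elements -> [-1, 15, -4, 7]
Insert -4: shifted 2 elements -> [-4, -1, 15, 7]
Insert 7: shifted 1 elements -> [-4, -1, 7, 15]


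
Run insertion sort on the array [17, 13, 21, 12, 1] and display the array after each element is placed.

First element 17 is already 'sorted'
Insert 13: shifted 1 elements -> [13, 17, 21, 12, 1]
Insert 21: shifted 0 elements -> [13, 17, 21, 12, 1]
Insert 12: shifted 3 elements -> [12, 13, 17, 21, 1]
Insert 1: shifted 4 elements -> [1, 12, 13, 17, 21]


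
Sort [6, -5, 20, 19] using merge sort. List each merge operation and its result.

Divide and conquer:
  Merge [6] + [-5] -> [-5, 6]
  Merge [20] + [19] -> [19, 20]
  Merge [-5, 6] + [19, 20] -> [-5, 6, 19, 20]


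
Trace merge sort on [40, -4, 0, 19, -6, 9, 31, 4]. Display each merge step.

Divide and conquer:
  Merge [40] + [-4] -> [-4, 40]
  Merge [0] + [19] -> [0, 19]
  Merge [-4, 40] + [0, 19] -> [-4, 0, 19, 40]
  Merge [-6] + [9] -> [-6, 9]
  Merge [31] + [4] -> [4, 31]
  Merge [-6, 9] + [4, 31] -> [-6, 4, 9, 31]
  Merge [-4, 0, 19, 40] + [-6, 4, 9, 31] -> [-6, -4, 0, 4, 9, 19, 31, 40]


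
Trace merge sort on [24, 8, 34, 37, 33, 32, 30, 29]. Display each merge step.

Divide and conquer:
  Merge [24] + [8] -> [8, 24]
  Merge [34] + [37] -> [34, 37]
  Merge [8, 24] + [34, 37] -> [8, 24, 34, 37]
  Merge [33] + [32] -> [32, 33]
  Merge [30] + [29] -> [29, 30]
  Merge [32, 33] + [29, 30] -> [29, 30, 32, 33]
  Merge [8, 24, 34, 37] + [29, 30, 32, 33] -> [8, 24, 29, 30, 32, 33, 34, 37]


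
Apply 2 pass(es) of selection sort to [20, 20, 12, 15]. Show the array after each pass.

Pass 1: Select minimum 12 at index 2, swap -> [12, 20, 20, 15]
Pass 2: Select minimum 15 at index 3, swap -> [12, 15, 20, 20]


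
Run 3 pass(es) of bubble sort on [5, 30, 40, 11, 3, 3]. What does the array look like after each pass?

After pass 1: [5, 30, 11, 3, 3, 40] (3 swaps)
After pass 2: [5, 11, 3, 3, 30, 40] (3 swaps)
After pass 3: [5, 3, 3, 11, 30, 40] (2 swaps)
Total swaps: 8


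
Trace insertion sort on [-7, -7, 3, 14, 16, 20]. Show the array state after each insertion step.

First element -7 is already 'sorted'
Insert -7: shifted 0 elements -> [-7, -7, 3, 14, 16, 20]
Insert 3: shifted 0 elements -> [-7, -7, 3, 14, 16, 20]
Insert 14: shifted 0 elements -> [-7, -7, 3, 14, 16, 20]
Insert 16: shifted 0 elements -> [-7, -7, 3, 14, 16, 20]
Insert 20: shifted 0 elements -> [-7, -7, 3, 14, 16, 20]


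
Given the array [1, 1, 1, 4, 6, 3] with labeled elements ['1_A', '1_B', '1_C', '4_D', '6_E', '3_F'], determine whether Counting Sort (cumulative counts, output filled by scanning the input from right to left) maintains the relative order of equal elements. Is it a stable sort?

Trace Counting Sort on the labeled array (the key is the number; the letter only tracks identity):
  Counts for values 0..6: [0, 3, 0, 1, 1, 0, 1]
  Cumulative counts: [0, 3, 3, 4, 5, 5, 6]
  Scan right to left: place 3_F at output index 3
  Scan right to left: place 6_E at output index 5
  Scan right to left: place 4_D at output index 4
  Scan right to left: place 1_C at output index 2
  Scan right to left: place 1_B at output index 1
  Scan right to left: place 1_A at output index 0
  Output: [1_A, 1_B, 1_C, 3_F, 4_D, 6_E]
Equal keys:
  value 1: originally 1_A, 1_B, 1_C; after sorting 1_A, 1_B, 1_C -> order preserved
All equal keys kept their original relative order. Counting Sort is stable: scanning the input right to left with decreasing cumulative counts places later duplicates at later output positions.
Answer: Stable


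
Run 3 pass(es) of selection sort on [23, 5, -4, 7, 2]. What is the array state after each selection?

Pass 1: Select minimum -4 at index 2, swap -> [-4, 5, 23, 7, 2]
Pass 2: Select minimum 2 at index 4, swap -> [-4, 2, 23, 7, 5]
Pass 3: Select minimum 5 at index 4, swap -> [-4, 2, 5, 7, 23]


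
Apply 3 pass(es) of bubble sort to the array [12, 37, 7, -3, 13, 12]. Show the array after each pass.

After pass 1: [12, 7, -3, 13, 12, 37] (4 swaps)
After pass 2: [7, -3, 12, 12, 13, 37] (3 swaps)
After pass 3: [-3, 7, 12, 12, 13, 37] (1 swaps)
Total swaps: 8


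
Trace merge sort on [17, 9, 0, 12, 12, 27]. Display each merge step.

Divide and conquer:
  Merge [9] + [0] -> [0, 9]
  Merge [17] + [0, 9] -> [0, 9, 17]
  Merge [12] + [27] -> [12, 27]
  Merge [12] + [12, 27] -> [12, 12, 27]
  Merge [0, 9, 17] + [12, 12, 27] -> [0, 9, 12, 12, 17, 27]


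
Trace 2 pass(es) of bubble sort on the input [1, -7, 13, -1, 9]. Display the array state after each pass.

After pass 1: [-7, 1, -1, 9, 13] (3 swaps)
After pass 2: [-7, -1, 1, 9, 13] (1 swaps)
Total swaps: 4


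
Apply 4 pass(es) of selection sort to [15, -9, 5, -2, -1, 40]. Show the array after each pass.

Pass 1: Select minimum -9 at index 1, swap -> [-9, 15, 5, -2, -1, 40]
Pass 2: Select minimum -2 at index 3, swap -> [-9, -2, 5, 15, -1, 40]
Pass 3: Select minimum -1 at index 4, swap -> [-9, -2, -1, 15, 5, 40]
Pass 4: Select minimum 5 at index 4, swap -> [-9, -2, -1, 5, 15, 40]


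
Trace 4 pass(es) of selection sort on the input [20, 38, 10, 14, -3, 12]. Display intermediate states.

Pass 1: Select minimum -3 at index 4, swap -> [-3, 38, 10, 14, 20, 12]
Pass 2: Select minimum 10 at index 2, swap -> [-3, 10, 38, 14, 20, 12]
Pass 3: Select minimum 12 at index 5, swap -> [-3, 10, 12, 14, 20, 38]
Pass 4: Select minimum 14 at index 3, swap -> [-3, 10, 12, 14, 20, 38]


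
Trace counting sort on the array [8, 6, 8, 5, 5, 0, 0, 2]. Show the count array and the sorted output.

Count array: [2, 0, 1, 0, 0, 2, 1, 0, 2]
(count[i] = number of elements equal to i)
Cumulative count: [2, 2, 3, 3, 3, 5, 6, 6, 8]
Sorted: [0, 0, 2, 5, 5, 6, 8, 8]


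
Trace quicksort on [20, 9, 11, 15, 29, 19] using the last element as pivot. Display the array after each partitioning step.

Partition 1: pivot=19 at index 3 -> [9, 11, 15, 19, 29, 20]
Partition 2: pivot=15 at index 2 -> [9, 11, 15, 19, 29, 20]
Partition 3: pivot=11 at index 1 -> [9, 11, 15, 19, 29, 20]
Partition 4: pivot=20 at index 4 -> [9, 11, 15, 19, 20, 29]


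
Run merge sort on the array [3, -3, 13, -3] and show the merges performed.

Divide and conquer:
  Merge [3] + [-3] -> [-3, 3]
  Merge [13] + [-3] -> [-3, 13]
  Merge [-3, 3] + [-3, 13] -> [-3, -3, 3, 13]


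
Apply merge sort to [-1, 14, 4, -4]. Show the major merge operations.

Divide and conquer:
  Merge [-1] + [14] -> [-1, 14]
  Merge [4] + [-4] -> [-4, 4]
  Merge [-1, 14] + [-4, 4] -> [-4, -1, 4, 14]


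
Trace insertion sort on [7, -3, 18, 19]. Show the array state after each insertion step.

First element 7 is already 'sorted'
Insert -3: shifted 1 elements -> [-3, 7, 18, 19]
Insert 18: shifted 0 elements -> [-3, 7, 18, 19]
Insert 19: shifted 0 elements -> [-3, 7, 18, 19]


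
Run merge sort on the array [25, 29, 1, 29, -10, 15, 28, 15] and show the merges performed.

Divide and conquer:
  Merge [25] + [29] -> [25, 29]
  Merge [1] + [29] -> [1, 29]
  Merge [25, 29] + [1, 29] -> [1, 25, 29, 29]
  Merge [-10] + [15] -> [-10, 15]
  Merge [28] + [15] -> [15, 28]
  Merge [-10, 15] + [15, 28] -> [-10, 15, 15, 28]
  Merge [1, 25, 29, 29] + [-10, 15, 15, 28] -> [-10, 1, 15, 15, 25, 28, 29, 29]


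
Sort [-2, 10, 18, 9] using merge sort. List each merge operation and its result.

Divide and conquer:
  Merge [-2] + [10] -> [-2, 10]
  Merge [18] + [9] -> [9, 18]
  Merge [-2, 10] + [9, 18] -> [-2, 9, 10, 18]


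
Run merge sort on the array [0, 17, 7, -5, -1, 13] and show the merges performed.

Divide and conquer:
  Merge [17] + [7] -> [7, 17]
  Merge [0] + [7, 17] -> [0, 7, 17]
  Merge [-1] + [13] -> [-1, 13]
  Merge [-5] + [-1, 13] -> [-5, -1, 13]
  Merge [0, 7, 17] + [-5, -1, 13] -> [-5, -1, 0, 7, 13, 17]


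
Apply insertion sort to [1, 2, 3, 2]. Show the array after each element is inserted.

First element 1 is already 'sorted'
Insert 2: shifted 0 elements -> [1, 2, 3, 2]
Insert 3: shifted 0 elements -> [1, 2, 3, 2]
Insert 2: shifted 1 elements -> [1, 2, 2, 3]


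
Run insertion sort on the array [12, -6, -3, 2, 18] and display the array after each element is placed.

First element 12 is already 'sorted'
Insert -6: shifted 1 elements -> [-6, 12, -3, 2, 18]
Insert -3: shifted 1 elements -> [-6, -3, 12, 2, 18]
Insert 2: shifted 1 elements -> [-6, -3, 2, 12, 18]
Insert 18: shifted 0 elements -> [-6, -3, 2, 12, 18]


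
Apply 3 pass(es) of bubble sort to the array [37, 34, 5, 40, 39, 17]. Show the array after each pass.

After pass 1: [34, 5, 37, 39, 17, 40] (4 swaps)
After pass 2: [5, 34, 37, 17, 39, 40] (2 swaps)
After pass 3: [5, 34, 17, 37, 39, 40] (1 swaps)
Total swaps: 7


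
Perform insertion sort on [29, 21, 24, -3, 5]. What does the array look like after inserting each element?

First element 29 is already 'sorted'
Insert 21: shifted 1 elements -> [21, 29, 24, -3, 5]
Insert 24: shifted 1 elements -> [21, 24, 29, -3, 5]
Insert -3: shifted 3 elements -> [-3, 21, 24, 29, 5]
Insert 5: shifted 3 elements -> [-3, 5, 21, 24, 29]


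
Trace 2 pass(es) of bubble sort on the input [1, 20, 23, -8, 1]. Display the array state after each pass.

After pass 1: [1, 20, -8, 1, 23] (2 swaps)
After pass 2: [1, -8, 1, 20, 23] (2 swaps)
Total swaps: 4


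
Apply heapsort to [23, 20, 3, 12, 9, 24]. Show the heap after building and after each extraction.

Build heap: [24, 20, 23, 12, 9, 3]
Extract 24: [23, 20, 3, 12, 9, 24]
Extract 23: [20, 12, 3, 9, 23, 24]
Extract 20: [12, 9, 3, 20, 23, 24]
Extract 12: [9, 3, 12, 20, 23, 24]
Extract 9: [3, 9, 12, 20, 23, 24]


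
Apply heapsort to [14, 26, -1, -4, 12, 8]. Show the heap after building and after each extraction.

Build heap: [26, 14, 8, -4, 12, -1]
Extract 26: [14, 12, 8, -4, -1, 26]
Extract 14: [12, -1, 8, -4, 14, 26]
Extract 12: [8, -1, -4, 12, 14, 26]
Extract 8: [-1, -4, 8, 12, 14, 26]
Extract -1: [-4, -1, 8, 12, 14, 26]


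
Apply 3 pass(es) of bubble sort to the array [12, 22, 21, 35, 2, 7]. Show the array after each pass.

After pass 1: [12, 21, 22, 2, 7, 35] (3 swaps)
After pass 2: [12, 21, 2, 7, 22, 35] (2 swaps)
After pass 3: [12, 2, 7, 21, 22, 35] (2 swaps)
Total swaps: 7


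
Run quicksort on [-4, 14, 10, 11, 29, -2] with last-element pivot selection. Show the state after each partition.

Partition 1: pivot=-2 at index 1 -> [-4, -2, 10, 11, 29, 14]
Partition 2: pivot=14 at index 4 -> [-4, -2, 10, 11, 14, 29]
Partition 3: pivot=11 at index 3 -> [-4, -2, 10, 11, 14, 29]


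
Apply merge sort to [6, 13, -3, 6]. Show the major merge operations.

Divide and conquer:
  Merge [6] + [13] -> [6, 13]
  Merge [-3] + [6] -> [-3, 6]
  Merge [6, 13] + [-3, 6] -> [-3, 6, 6, 13]


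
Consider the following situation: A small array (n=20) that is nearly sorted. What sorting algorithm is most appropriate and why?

Best choice: Insertion sort
Reason: Insertion sort is O(n) for nearly sorted arrays and has low overhead


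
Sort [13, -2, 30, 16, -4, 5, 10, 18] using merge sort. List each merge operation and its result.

Divide and conquer:
  Merge [13] + [-2] -> [-2, 13]
  Merge [30] + [16] -> [16, 30]
  Merge [-2, 13] + [16, 30] -> [-2, 13, 16, 30]
  Merge [-4] + [5] -> [-4, 5]
  Merge [10] + [18] -> [10, 18]
  Merge [-4, 5] + [10, 18] -> [-4, 5, 10, 18]
  Merge [-2, 13, 16, 30] + [-4, 5, 10, 18] -> [-4, -2, 5, 10, 13, 16, 18, 30]


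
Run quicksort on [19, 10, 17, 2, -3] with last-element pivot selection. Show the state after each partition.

Partition 1: pivot=-3 at index 0 -> [-3, 10, 17, 2, 19]
Partition 2: pivot=19 at index 4 -> [-3, 10, 17, 2, 19]
Partition 3: pivot=2 at index 1 -> [-3, 2, 17, 10, 19]
Partition 4: pivot=10 at index 2 -> [-3, 2, 10, 17, 19]


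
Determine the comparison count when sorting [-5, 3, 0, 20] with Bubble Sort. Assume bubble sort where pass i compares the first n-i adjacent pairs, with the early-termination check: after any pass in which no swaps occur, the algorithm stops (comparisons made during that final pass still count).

Pass 1: compare adjacent pairs (0,1)..(2,3) = 3 comparison(s), 1 swap(s) -> [-5, 0, 3, 20]
Pass 2: compare adjacent pairs (0,1)..(1,2) = 2 comparison(s), 0 swap(s) -> [-5, 0, 3, 20]
No swaps in this pass, so bubble sort stops here.
Total comparisons: 3 + 2 = 5


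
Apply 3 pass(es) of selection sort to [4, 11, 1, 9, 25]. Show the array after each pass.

Pass 1: Select minimum 1 at index 2, swap -> [1, 11, 4, 9, 25]
Pass 2: Select minimum 4 at index 2, swap -> [1, 4, 11, 9, 25]
Pass 3: Select minimum 9 at index 3, swap -> [1, 4, 9, 11, 25]


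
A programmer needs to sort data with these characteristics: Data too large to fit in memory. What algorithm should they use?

Best choice: External merge sort
Reason: Minimizes disk I/O by sequential reads/writes


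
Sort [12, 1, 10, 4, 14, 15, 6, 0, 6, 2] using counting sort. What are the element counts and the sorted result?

Count array: [1, 1, 1, 0, 1, 0, 2, 0, 0, 0, 1, 0, 1, 0, 1, 1]
(count[i] = number of elements equal to i)
Cumulative count: [1, 2, 3, 3, 4, 4, 6, 6, 6, 6, 7, 7, 8, 8, 9, 10]
Sorted: [0, 1, 2, 4, 6, 6, 10, 12, 14, 15]


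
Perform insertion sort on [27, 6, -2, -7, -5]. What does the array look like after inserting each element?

First element 27 is already 'sorted'
Insert 6: shifted 1 elements -> [6, 27, -2, -7, -5]
Insert -2: shifted 2 elements -> [-2, 6, 27, -7, -5]
Insert -7: shifted 3 elements -> [-7, -2, 6, 27, -5]
Insert -5: shifted 3 elements -> [-7, -5, -2, 6, 27]


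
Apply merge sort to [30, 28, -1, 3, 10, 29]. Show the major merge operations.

Divide and conquer:
  Merge [28] + [-1] -> [-1, 28]
  Merge [30] + [-1, 28] -> [-1, 28, 30]
  Merge [10] + [29] -> [10, 29]
  Merge [3] + [10, 29] -> [3, 10, 29]
  Merge [-1, 28, 30] + [3, 10, 29] -> [-1, 3, 10, 28, 29, 30]


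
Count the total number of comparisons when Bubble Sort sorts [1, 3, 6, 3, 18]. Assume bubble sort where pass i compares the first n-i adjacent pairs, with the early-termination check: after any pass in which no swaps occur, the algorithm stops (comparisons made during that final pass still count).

Pass 1: compare adjacent pairs (0,1)..(3,4) = 4 comparison(s), 1 swap(s) -> [1, 3, 3, 6, 18]
Pass 2: compare adjacent pairs (0,1)..(2,3) = 3 comparison(s), 0 swap(s) -> [1, 3, 3, 6, 18]
No swaps in this pass, so bubble sort stops here.
Total comparisons: 4 + 3 = 7


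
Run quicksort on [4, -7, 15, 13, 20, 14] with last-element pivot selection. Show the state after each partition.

Partition 1: pivot=14 at index 3 -> [4, -7, 13, 14, 20, 15]
Partition 2: pivot=13 at index 2 -> [4, -7, 13, 14, 20, 15]
Partition 3: pivot=-7 at index 0 -> [-7, 4, 13, 14, 20, 15]
Partition 4: pivot=15 at index 4 -> [-7, 4, 13, 14, 15, 20]


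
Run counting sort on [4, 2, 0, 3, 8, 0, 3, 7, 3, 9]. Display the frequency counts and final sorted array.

Count array: [2, 0, 1, 3, 1, 0, 0, 1, 1, 1]
(count[i] = number of elements equal to i)
Cumulative count: [2, 2, 3, 6, 7, 7, 7, 8, 9, 10]
Sorted: [0, 0, 2, 3, 3, 3, 4, 7, 8, 9]


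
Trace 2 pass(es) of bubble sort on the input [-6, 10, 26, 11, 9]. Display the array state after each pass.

After pass 1: [-6, 10, 11, 9, 26] (2 swaps)
After pass 2: [-6, 10, 9, 11, 26] (1 swaps)
Total swaps: 3


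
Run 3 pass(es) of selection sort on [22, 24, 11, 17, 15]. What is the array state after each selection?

Pass 1: Select minimum 11 at index 2, swap -> [11, 24, 22, 17, 15]
Pass 2: Select minimum 15 at index 4, swap -> [11, 15, 22, 17, 24]
Pass 3: Select minimum 17 at index 3, swap -> [11, 15, 17, 22, 24]


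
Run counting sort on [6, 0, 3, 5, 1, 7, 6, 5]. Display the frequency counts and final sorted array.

Count array: [1, 1, 0, 1, 0, 2, 2, 1]
(count[i] = number of elements equal to i)
Cumulative count: [1, 2, 2, 3, 3, 5, 7, 8]
Sorted: [0, 1, 3, 5, 5, 6, 6, 7]


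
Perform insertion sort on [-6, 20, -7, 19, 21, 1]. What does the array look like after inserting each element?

First element -6 is already 'sorted'
Insert 20: shifted 0 elements -> [-6, 20, -7, 19, 21, 1]
Insert -7: shifted 2 elements -> [-7, -6, 20, 19, 21, 1]
Insert 19: shifted 1 elements -> [-7, -6, 19, 20, 21, 1]
Insert 21: shifted 0 elements -> [-7, -6, 19, 20, 21, 1]
Insert 1: shifted 3 elements -> [-7, -6, 1, 19, 20, 21]


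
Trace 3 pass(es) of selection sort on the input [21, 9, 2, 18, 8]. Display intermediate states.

Pass 1: Select minimum 2 at index 2, swap -> [2, 9, 21, 18, 8]
Pass 2: Select minimum 8 at index 4, swap -> [2, 8, 21, 18, 9]
Pass 3: Select minimum 9 at index 4, swap -> [2, 8, 9, 18, 21]


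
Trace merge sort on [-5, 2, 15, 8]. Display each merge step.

Divide and conquer:
  Merge [-5] + [2] -> [-5, 2]
  Merge [15] + [8] -> [8, 15]
  Merge [-5, 2] + [8, 15] -> [-5, 2, 8, 15]


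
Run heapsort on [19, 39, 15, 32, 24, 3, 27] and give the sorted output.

Build heap: [39, 32, 27, 19, 24, 3, 15]
Extract 39: [32, 24, 27, 19, 15, 3, 39]
Extract 32: [27, 24, 3, 19, 15, 32, 39]
Extract 27: [24, 19, 3, 15, 27, 32, 39]
Extract 24: [19, 15, 3, 24, 27, 32, 39]
Extract 19: [15, 3, 19, 24, 27, 32, 39]
Extract 15: [3, 15, 19, 24, 27, 32, 39]


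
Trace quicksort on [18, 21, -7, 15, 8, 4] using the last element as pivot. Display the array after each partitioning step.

Partition 1: pivot=4 at index 1 -> [-7, 4, 18, 15, 8, 21]
Partition 2: pivot=21 at index 5 -> [-7, 4, 18, 15, 8, 21]
Partition 3: pivot=8 at index 2 -> [-7, 4, 8, 15, 18, 21]
Partition 4: pivot=18 at index 4 -> [-7, 4, 8, 15, 18, 21]


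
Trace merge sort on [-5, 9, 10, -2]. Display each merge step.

Divide and conquer:
  Merge [-5] + [9] -> [-5, 9]
  Merge [10] + [-2] -> [-2, 10]
  Merge [-5, 9] + [-2, 10] -> [-5, -2, 9, 10]


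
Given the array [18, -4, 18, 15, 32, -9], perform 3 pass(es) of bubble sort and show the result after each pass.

After pass 1: [-4, 18, 15, 18, -9, 32] (3 swaps)
After pass 2: [-4, 15, 18, -9, 18, 32] (2 swaps)
After pass 3: [-4, 15, -9, 18, 18, 32] (1 swaps)
Total swaps: 6


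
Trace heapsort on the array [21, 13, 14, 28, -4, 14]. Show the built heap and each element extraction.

Build heap: [28, 21, 14, 13, -4, 14]
Extract 28: [21, 14, 14, 13, -4, 28]
Extract 21: [14, 13, 14, -4, 21, 28]
Extract 14: [14, 13, -4, 14, 21, 28]
Extract 14: [13, -4, 14, 14, 21, 28]
Extract 13: [-4, 13, 14, 14, 21, 28]


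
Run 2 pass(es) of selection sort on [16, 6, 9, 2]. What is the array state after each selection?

Pass 1: Select minimum 2 at index 3, swap -> [2, 6, 9, 16]
Pass 2: Select minimum 6 at index 1, swap -> [2, 6, 9, 16]


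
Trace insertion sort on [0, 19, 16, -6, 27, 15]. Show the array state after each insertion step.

First element 0 is already 'sorted'
Insert 19: shifted 0 elements -> [0, 19, 16, -6, 27, 15]
Insert 16: shifted 1 elements -> [0, 16, 19, -6, 27, 15]
Insert -6: shifted 3 elements -> [-6, 0, 16, 19, 27, 15]
Insert 27: shifted 0 elements -> [-6, 0, 16, 19, 27, 15]
Insert 15: shifted 3 elements -> [-6, 0, 15, 16, 19, 27]


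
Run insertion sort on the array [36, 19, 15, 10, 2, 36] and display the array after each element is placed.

First element 36 is already 'sorted'
Insert 19: shifted 1 elements -> [19, 36, 15, 10, 2, 36]
Insert 15: shifted 2 elements -> [15, 19, 36, 10, 2, 36]
Insert 10: shifted 3 elements -> [10, 15, 19, 36, 2, 36]
Insert 2: shifted 4 elements -> [2, 10, 15, 19, 36, 36]
Insert 36: shifted 0 elements -> [2, 10, 15, 19, 36, 36]


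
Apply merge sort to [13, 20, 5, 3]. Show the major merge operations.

Divide and conquer:
  Merge [13] + [20] -> [13, 20]
  Merge [5] + [3] -> [3, 5]
  Merge [13, 20] + [3, 5] -> [3, 5, 13, 20]


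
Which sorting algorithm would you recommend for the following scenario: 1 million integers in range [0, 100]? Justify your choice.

Best choice: Counting sort
Reason: O(n + k) where k=100 is small; linear time beats O(n log n)


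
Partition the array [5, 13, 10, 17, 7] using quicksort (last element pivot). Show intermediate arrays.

Partition 1: pivot=7 at index 1 -> [5, 7, 10, 17, 13]
Partition 2: pivot=13 at index 3 -> [5, 7, 10, 13, 17]


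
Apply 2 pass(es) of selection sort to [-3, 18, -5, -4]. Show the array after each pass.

Pass 1: Select minimum -5 at index 2, swap -> [-5, 18, -3, -4]
Pass 2: Select minimum -4 at index 3, swap -> [-5, -4, -3, 18]


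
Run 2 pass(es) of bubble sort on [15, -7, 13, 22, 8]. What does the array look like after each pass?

After pass 1: [-7, 13, 15, 8, 22] (3 swaps)
After pass 2: [-7, 13, 8, 15, 22] (1 swaps)
Total swaps: 4


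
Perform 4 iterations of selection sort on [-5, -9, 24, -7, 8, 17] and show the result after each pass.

Pass 1: Select minimum -9 at index 1, swap -> [-9, -5, 24, -7, 8, 17]
Pass 2: Select minimum -7 at index 3, swap -> [-9, -7, 24, -5, 8, 17]
Pass 3: Select minimum -5 at index 3, swap -> [-9, -7, -5, 24, 8, 17]
Pass 4: Select minimum 8 at index 4, swap -> [-9, -7, -5, 8, 24, 17]


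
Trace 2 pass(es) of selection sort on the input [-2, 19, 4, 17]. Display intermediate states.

Pass 1: Select minimum -2 at index 0, swap -> [-2, 19, 4, 17]
Pass 2: Select minimum 4 at index 2, swap -> [-2, 4, 19, 17]


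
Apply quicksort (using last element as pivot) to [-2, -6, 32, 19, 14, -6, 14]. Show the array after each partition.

Partition 1: pivot=14 at index 4 -> [-2, -6, 14, -6, 14, 19, 32]
Partition 2: pivot=-6 at index 1 -> [-6, -6, 14, -2, 14, 19, 32]
Partition 3: pivot=-2 at index 2 -> [-6, -6, -2, 14, 14, 19, 32]
Partition 4: pivot=32 at index 6 -> [-6, -6, -2, 14, 14, 19, 32]


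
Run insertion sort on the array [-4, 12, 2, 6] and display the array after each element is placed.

First element -4 is already 'sorted'
Insert 12: shifted 0 elements -> [-4, 12, 2, 6]
Insert 2: shifted 1 elements -> [-4, 2, 12, 6]
Insert 6: shifted 1 elements -> [-4, 2, 6, 12]


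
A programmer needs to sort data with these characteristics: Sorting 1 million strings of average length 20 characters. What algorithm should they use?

Best choice: MSD radix sort or Mergesort
Reason: MSD radix sort is a non-comparison sort that buckets the strings by successive character positions, running in time proportional to the total number of characters examined rather than O(n log n) string comparisons; mergesort is a stable O(n log n)-comparison alternative that works for arbitrary variable-length keys


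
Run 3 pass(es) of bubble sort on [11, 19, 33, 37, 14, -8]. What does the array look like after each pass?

After pass 1: [11, 19, 33, 14, -8, 37] (2 swaps)
After pass 2: [11, 19, 14, -8, 33, 37] (2 swaps)
After pass 3: [11, 14, -8, 19, 33, 37] (2 swaps)
Total swaps: 6


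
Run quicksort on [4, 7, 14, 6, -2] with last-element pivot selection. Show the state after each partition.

Partition 1: pivot=-2 at index 0 -> [-2, 7, 14, 6, 4]
Partition 2: pivot=4 at index 1 -> [-2, 4, 14, 6, 7]
Partition 3: pivot=7 at index 3 -> [-2, 4, 6, 7, 14]


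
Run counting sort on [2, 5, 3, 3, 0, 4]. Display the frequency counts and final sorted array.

Count array: [1, 0, 1, 2, 1, 1]
(count[i] = number of elements equal to i)
Cumulative count: [1, 1, 2, 4, 5, 6]
Sorted: [0, 2, 3, 3, 4, 5]


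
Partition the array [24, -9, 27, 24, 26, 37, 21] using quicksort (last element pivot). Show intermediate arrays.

Partition 1: pivot=21 at index 1 -> [-9, 21, 27, 24, 26, 37, 24]
Partition 2: pivot=24 at index 3 -> [-9, 21, 24, 24, 26, 37, 27]
Partition 3: pivot=27 at index 5 -> [-9, 21, 24, 24, 26, 27, 37]


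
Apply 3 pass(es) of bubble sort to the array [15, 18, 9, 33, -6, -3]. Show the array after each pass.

After pass 1: [15, 9, 18, -6, -3, 33] (3 swaps)
After pass 2: [9, 15, -6, -3, 18, 33] (3 swaps)
After pass 3: [9, -6, -3, 15, 18, 33] (2 swaps)
Total swaps: 8


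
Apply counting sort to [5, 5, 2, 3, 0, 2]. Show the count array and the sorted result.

Count array: [1, 0, 2, 1, 0, 2]
(count[i] = number of elements equal to i)
Cumulative count: [1, 1, 3, 4, 4, 6]
Sorted: [0, 2, 2, 3, 5, 5]


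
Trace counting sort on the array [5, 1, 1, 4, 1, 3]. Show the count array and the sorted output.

Count array: [0, 3, 0, 1, 1, 1]
(count[i] = number of elements equal to i)
Cumulative count: [0, 3, 3, 4, 5, 6]
Sorted: [1, 1, 1, 3, 4, 5]


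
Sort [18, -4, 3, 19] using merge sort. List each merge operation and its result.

Divide and conquer:
  Merge [18] + [-4] -> [-4, 18]
  Merge [3] + [19] -> [3, 19]
  Merge [-4, 18] + [3, 19] -> [-4, 3, 18, 19]


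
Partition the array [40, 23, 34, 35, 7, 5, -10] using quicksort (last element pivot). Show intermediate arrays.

Partition 1: pivot=-10 at index 0 -> [-10, 23, 34, 35, 7, 5, 40]
Partition 2: pivot=40 at index 6 -> [-10, 23, 34, 35, 7, 5, 40]
Partition 3: pivot=5 at index 1 -> [-10, 5, 34, 35, 7, 23, 40]
Partition 4: pivot=23 at index 3 -> [-10, 5, 7, 23, 34, 35, 40]
Partition 5: pivot=35 at index 5 -> [-10, 5, 7, 23, 34, 35, 40]


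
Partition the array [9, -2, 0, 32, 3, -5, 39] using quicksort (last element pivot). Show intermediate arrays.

Partition 1: pivot=39 at index 6 -> [9, -2, 0, 32, 3, -5, 39]
Partition 2: pivot=-5 at index 0 -> [-5, -2, 0, 32, 3, 9, 39]
Partition 3: pivot=9 at index 4 -> [-5, -2, 0, 3, 9, 32, 39]
Partition 4: pivot=3 at index 3 -> [-5, -2, 0, 3, 9, 32, 39]
Partition 5: pivot=0 at index 2 -> [-5, -2, 0, 3, 9, 32, 39]


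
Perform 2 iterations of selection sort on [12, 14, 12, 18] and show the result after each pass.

Pass 1: Select minimum 12 at index 0, swap -> [12, 14, 12, 18]
Pass 2: Select minimum 12 at index 2, swap -> [12, 12, 14, 18]


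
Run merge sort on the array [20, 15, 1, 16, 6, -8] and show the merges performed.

Divide and conquer:
  Merge [15] + [1] -> [1, 15]
  Merge [20] + [1, 15] -> [1, 15, 20]
  Merge [6] + [-8] -> [-8, 6]
  Merge [16] + [-8, 6] -> [-8, 6, 16]
  Merge [1, 15, 20] + [-8, 6, 16] -> [-8, 1, 6, 15, 16, 20]


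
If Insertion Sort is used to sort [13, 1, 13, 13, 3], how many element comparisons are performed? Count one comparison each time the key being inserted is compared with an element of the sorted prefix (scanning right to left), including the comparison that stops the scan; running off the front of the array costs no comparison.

Insert 1: 13 > 1 (shift), reached front = 1 comparison(s) -> [1, 13, 13, 13, 3]
Insert 13: 13 <= 13 (stop) = 1 comparison(s) -> [1, 13, 13, 13, 3]
Insert 13: 13 <= 13 (stop) = 1 comparison(s) -> [1, 13, 13, 13, 3]
Insert 3: 13 > 3 (shift), 13 > 3 (shift), 13 > 3 (shift), 1 <= 3 (stop) = 4 comparison(s) -> [1, 3, 13, 13, 13]
Total comparisons: 1 + 1 + 1 + 4 = 7


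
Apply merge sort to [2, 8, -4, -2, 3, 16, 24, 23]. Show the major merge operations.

Divide and conquer:
  Merge [2] + [8] -> [2, 8]
  Merge [-4] + [-2] -> [-4, -2]
  Merge [2, 8] + [-4, -2] -> [-4, -2, 2, 8]
  Merge [3] + [16] -> [3, 16]
  Merge [24] + [23] -> [23, 24]
  Merge [3, 16] + [23, 24] -> [3, 16, 23, 24]
  Merge [-4, -2, 2, 8] + [3, 16, 23, 24] -> [-4, -2, 2, 3, 8, 16, 23, 24]


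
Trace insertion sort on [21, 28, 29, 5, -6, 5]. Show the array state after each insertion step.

First element 21 is already 'sorted'
Insert 28: shifted 0 elements -> [21, 28, 29, 5, -6, 5]
Insert 29: shifted 0 elements -> [21, 28, 29, 5, -6, 5]
Insert 5: shifted 3 elements -> [5, 21, 28, 29, -6, 5]
Insert -6: shifted 4 elements -> [-6, 5, 21, 28, 29, 5]
Insert 5: shifted 3 elements -> [-6, 5, 5, 21, 28, 29]


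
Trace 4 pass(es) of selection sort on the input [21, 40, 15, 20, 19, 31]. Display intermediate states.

Pass 1: Select minimum 15 at index 2, swap -> [15, 40, 21, 20, 19, 31]
Pass 2: Select minimum 19 at index 4, swap -> [15, 19, 21, 20, 40, 31]
Pass 3: Select minimum 20 at index 3, swap -> [15, 19, 20, 21, 40, 31]
Pass 4: Select minimum 21 at index 3, swap -> [15, 19, 20, 21, 40, 31]


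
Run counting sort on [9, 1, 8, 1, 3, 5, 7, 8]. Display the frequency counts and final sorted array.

Count array: [0, 2, 0, 1, 0, 1, 0, 1, 2, 1]
(count[i] = number of elements equal to i)
Cumulative count: [0, 2, 2, 3, 3, 4, 4, 5, 7, 8]
Sorted: [1, 1, 3, 5, 7, 8, 8, 9]


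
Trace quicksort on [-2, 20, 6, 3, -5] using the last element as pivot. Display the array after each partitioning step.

Partition 1: pivot=-5 at index 0 -> [-5, 20, 6, 3, -2]
Partition 2: pivot=-2 at index 1 -> [-5, -2, 6, 3, 20]
Partition 3: pivot=20 at index 4 -> [-5, -2, 6, 3, 20]
Partition 4: pivot=3 at index 2 -> [-5, -2, 3, 6, 20]


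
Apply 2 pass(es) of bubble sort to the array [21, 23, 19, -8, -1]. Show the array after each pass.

After pass 1: [21, 19, -8, -1, 23] (3 swaps)
After pass 2: [19, -8, -1, 21, 23] (3 swaps)
Total swaps: 6


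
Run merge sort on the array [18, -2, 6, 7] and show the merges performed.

Divide and conquer:
  Merge [18] + [-2] -> [-2, 18]
  Merge [6] + [7] -> [6, 7]
  Merge [-2, 18] + [6, 7] -> [-2, 6, 7, 18]


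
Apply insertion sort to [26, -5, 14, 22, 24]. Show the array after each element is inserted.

First element 26 is already 'sorted'
Insert -5: shifted 1 elements -> [-5, 26, 14, 22, 24]
Insert 14: shifted 1 elements -> [-5, 14, 26, 22, 24]
Insert 22: shifted 1 elements -> [-5, 14, 22, 26, 24]
Insert 24: shifted 1 elements -> [-5, 14, 22, 24, 26]


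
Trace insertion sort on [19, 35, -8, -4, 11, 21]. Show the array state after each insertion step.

First element 19 is already 'sorted'
Insert 35: shifted 0 elements -> [19, 35, -8, -4, 11, 21]
Insert -8: shifted 2 elements -> [-8, 19, 35, -4, 11, 21]
Insert -4: shifted 2 elements -> [-8, -4, 19, 35, 11, 21]
Insert 11: shifted 2 elements -> [-8, -4, 11, 19, 35, 21]
Insert 21: shifted 1 elements -> [-8, -4, 11, 19, 21, 35]


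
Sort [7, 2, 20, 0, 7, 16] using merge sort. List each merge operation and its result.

Divide and conquer:
  Merge [2] + [20] -> [2, 20]
  Merge [7] + [2, 20] -> [2, 7, 20]
  Merge [7] + [16] -> [7, 16]
  Merge [0] + [7, 16] -> [0, 7, 16]
  Merge [2, 7, 20] + [0, 7, 16] -> [0, 2, 7, 7, 16, 20]


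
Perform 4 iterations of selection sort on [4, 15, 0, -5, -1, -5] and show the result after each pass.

Pass 1: Select minimum -5 at index 3, swap -> [-5, 15, 0, 4, -1, -5]
Pass 2: Select minimum -5 at index 5, swap -> [-5, -5, 0, 4, -1, 15]
Pass 3: Select minimum -1 at index 4, swap -> [-5, -5, -1, 4, 0, 15]
Pass 4: Select minimum 0 at index 4, swap -> [-5, -5, -1, 0, 4, 15]


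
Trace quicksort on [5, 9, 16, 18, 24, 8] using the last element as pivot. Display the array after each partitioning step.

Partition 1: pivot=8 at index 1 -> [5, 8, 16, 18, 24, 9]
Partition 2: pivot=9 at index 2 -> [5, 8, 9, 18, 24, 16]
Partition 3: pivot=16 at index 3 -> [5, 8, 9, 16, 24, 18]
Partition 4: pivot=18 at index 4 -> [5, 8, 9, 16, 18, 24]


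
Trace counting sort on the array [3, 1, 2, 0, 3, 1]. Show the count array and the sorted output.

Count array: [1, 2, 1, 2]
(count[i] = number of elements equal to i)
Cumulative count: [1, 3, 4, 6]
Sorted: [0, 1, 1, 2, 3, 3]


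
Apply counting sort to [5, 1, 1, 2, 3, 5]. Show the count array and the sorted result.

Count array: [0, 2, 1, 1, 0, 2]
(count[i] = number of elements equal to i)
Cumulative count: [0, 2, 3, 4, 4, 6]
Sorted: [1, 1, 2, 3, 5, 5]


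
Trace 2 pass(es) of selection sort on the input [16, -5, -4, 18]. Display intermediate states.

Pass 1: Select minimum -5 at index 1, swap -> [-5, 16, -4, 18]
Pass 2: Select minimum -4 at index 2, swap -> [-5, -4, 16, 18]


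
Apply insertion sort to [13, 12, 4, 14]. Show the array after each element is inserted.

First element 13 is already 'sorted'
Insert 12: shifted 1 elements -> [12, 13, 4, 14]
Insert 4: shifted 2 elements -> [4, 12, 13, 14]
Insert 14: shifted 0 elements -> [4, 12, 13, 14]


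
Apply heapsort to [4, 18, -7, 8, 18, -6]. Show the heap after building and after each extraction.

Build heap: [18, 18, -6, 8, 4, -7]
Extract 18: [18, 8, -6, -7, 4, 18]
Extract 18: [8, 4, -6, -7, 18, 18]
Extract 8: [4, -7, -6, 8, 18, 18]
Extract 4: [-6, -7, 4, 8, 18, 18]
Extract -6: [-7, -6, 4, 8, 18, 18]


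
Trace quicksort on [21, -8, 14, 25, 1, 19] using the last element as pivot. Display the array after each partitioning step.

Partition 1: pivot=19 at index 3 -> [-8, 14, 1, 19, 21, 25]
Partition 2: pivot=1 at index 1 -> [-8, 1, 14, 19, 21, 25]
Partition 3: pivot=25 at index 5 -> [-8, 1, 14, 19, 21, 25]


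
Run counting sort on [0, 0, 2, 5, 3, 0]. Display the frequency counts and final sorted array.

Count array: [3, 0, 1, 1, 0, 1]
(count[i] = number of elements equal to i)
Cumulative count: [3, 3, 4, 5, 5, 6]
Sorted: [0, 0, 0, 2, 3, 5]


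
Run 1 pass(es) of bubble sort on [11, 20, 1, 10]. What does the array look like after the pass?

After pass 1: [11, 1, 10, 20] (2 swaps)
Total swaps: 2


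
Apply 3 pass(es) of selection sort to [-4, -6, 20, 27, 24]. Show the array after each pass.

Pass 1: Select minimum -6 at index 1, swap -> [-6, -4, 20, 27, 24]
Pass 2: Select minimum -4 at index 1, swap -> [-6, -4, 20, 27, 24]
Pass 3: Select minimum 20 at index 2, swap -> [-6, -4, 20, 27, 24]


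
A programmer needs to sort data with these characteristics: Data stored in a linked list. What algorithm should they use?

Best choice: Merge sort
Reason: Merge sort doesn't require random access; can be done in O(1) extra space for linked lists


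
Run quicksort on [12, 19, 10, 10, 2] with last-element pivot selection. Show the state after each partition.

Partition 1: pivot=2 at index 0 -> [2, 19, 10, 10, 12]
Partition 2: pivot=12 at index 3 -> [2, 10, 10, 12, 19]
Partition 3: pivot=10 at index 2 -> [2, 10, 10, 12, 19]


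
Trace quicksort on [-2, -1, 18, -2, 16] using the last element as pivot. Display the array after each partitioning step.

Partition 1: pivot=16 at index 3 -> [-2, -1, -2, 16, 18]
Partition 2: pivot=-2 at index 1 -> [-2, -2, -1, 16, 18]


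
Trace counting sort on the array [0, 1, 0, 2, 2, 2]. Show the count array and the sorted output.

Count array: [2, 1, 3]
(count[i] = number of elements equal to i)
Cumulative count: [2, 3, 6]
Sorted: [0, 0, 1, 2, 2, 2]


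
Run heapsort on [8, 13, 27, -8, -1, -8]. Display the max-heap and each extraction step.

Build heap: [27, 13, 8, -8, -1, -8]
Extract 27: [13, -1, 8, -8, -8, 27]
Extract 13: [8, -1, -8, -8, 13, 27]
Extract 8: [-1, -8, -8, 8, 13, 27]
Extract -1: [-8, -8, -1, 8, 13, 27]
Extract -8: [-8, -8, -1, 8, 13, 27]


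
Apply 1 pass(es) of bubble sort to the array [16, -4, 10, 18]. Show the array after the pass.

After pass 1: [-4, 10, 16, 18] (2 swaps)
Total swaps: 2


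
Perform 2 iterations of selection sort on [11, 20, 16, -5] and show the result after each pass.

Pass 1: Select minimum -5 at index 3, swap -> [-5, 20, 16, 11]
Pass 2: Select minimum 11 at index 3, swap -> [-5, 11, 16, 20]


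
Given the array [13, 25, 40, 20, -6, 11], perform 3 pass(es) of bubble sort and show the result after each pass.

After pass 1: [13, 25, 20, -6, 11, 40] (3 swaps)
After pass 2: [13, 20, -6, 11, 25, 40] (3 swaps)
After pass 3: [13, -6, 11, 20, 25, 40] (2 swaps)
Total swaps: 8
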